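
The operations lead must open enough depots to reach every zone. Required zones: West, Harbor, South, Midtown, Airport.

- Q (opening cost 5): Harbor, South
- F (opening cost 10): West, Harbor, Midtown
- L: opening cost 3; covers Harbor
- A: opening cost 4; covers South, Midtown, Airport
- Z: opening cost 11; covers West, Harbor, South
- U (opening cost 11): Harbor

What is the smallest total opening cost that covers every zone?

14

The greedy cost-per-new-zone heuristic would pick A, L, and F for 17, but a cheaper cover exists.
Choose F and A: together they cover West, Harbor, South, Midtown, Airport — every zone.
Total opening cost: 10 + 4 = 14.
No cover costs less than 14.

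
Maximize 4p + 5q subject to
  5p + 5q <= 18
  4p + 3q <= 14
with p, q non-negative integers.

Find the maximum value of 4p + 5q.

(p,q)=(0,3) is feasible, giving 15.
(p,q)=(1,2) is feasible, giving 14.
(p,q)=(0,2) is feasible, giving 10.
No feasible integer point exceeds 15.

15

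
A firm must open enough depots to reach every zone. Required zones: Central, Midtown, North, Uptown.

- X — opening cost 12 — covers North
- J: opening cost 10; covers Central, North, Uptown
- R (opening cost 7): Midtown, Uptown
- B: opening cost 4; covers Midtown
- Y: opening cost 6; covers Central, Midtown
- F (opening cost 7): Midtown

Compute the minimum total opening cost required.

The greedy cost-per-new-zone heuristic would pick Y and J for 16, but a cheaper cover exists.
Choose J and B: together they cover Central, Midtown, North, Uptown — every zone.
Total opening cost: 10 + 4 = 14.
No cover costs less than 14.

14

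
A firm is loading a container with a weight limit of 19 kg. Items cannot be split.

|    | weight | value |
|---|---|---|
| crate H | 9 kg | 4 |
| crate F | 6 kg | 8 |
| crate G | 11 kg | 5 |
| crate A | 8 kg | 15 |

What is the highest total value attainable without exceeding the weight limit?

23

Allowing fractional choices, the relaxed optimum would be about 25.3, but items are indivisible.
crate F + crate A: weight 6 + 8 = 14 ≤ 19, value 8 + 15 = 23.
crate H + crate A: weight 9 + 8 = 17 ≤ 19, value 4 + 15 = 19.
crate G + crate A: weight 11 + 8 = 19 ≤ 19, value 5 + 15 = 20.
Best is crate F and crate A with total value 23.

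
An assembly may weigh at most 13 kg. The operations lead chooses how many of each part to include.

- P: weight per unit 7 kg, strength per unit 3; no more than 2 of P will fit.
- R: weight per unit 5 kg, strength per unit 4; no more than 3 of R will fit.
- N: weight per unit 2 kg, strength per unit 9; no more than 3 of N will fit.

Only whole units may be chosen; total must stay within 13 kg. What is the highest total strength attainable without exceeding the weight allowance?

1×P and 3×N: weight 13 ≤ 13, strength 1·3 + 3·9 = 30.
1×R and 3×N: weight 11 ≤ 13, strength 1·4 + 3·9 = 31.
Best is 31.

31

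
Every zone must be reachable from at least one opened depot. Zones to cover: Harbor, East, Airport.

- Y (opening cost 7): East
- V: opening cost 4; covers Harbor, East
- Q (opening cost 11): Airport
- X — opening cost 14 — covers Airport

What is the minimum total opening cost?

This is an integer covering problem.
Choose V and Q: together they cover Harbor, East, Airport — every zone.
Total opening cost: 4 + 11 = 15.
No cover costs less than 15.

15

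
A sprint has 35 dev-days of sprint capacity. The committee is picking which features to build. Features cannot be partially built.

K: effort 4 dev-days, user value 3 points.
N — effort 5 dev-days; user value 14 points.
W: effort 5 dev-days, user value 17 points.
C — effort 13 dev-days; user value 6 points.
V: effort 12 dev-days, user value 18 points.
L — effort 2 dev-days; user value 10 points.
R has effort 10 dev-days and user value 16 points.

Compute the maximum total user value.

75

N + W + V + R: effort 5 + 5 + 12 + 10 = 32 ≤ 35, user value 14 + 17 + 18 + 16 = 65.
N + W + V + L + R: effort 5 + 5 + 12 + 2 + 10 = 34 ≤ 35, user value 14 + 17 + 18 + 10 + 16 = 75.
Best is N, W, V, L, and R with total user value 75.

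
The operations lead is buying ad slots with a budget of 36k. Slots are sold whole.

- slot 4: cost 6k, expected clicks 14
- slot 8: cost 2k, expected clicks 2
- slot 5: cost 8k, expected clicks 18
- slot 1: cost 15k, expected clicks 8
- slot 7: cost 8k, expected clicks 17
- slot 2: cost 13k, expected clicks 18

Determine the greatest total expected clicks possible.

67

Allowing fractional choices, the relaxed optimum would be about 68.0, but ad slots are indivisible.
slot 4 + slot 5 + slot 7 + slot 2: cost 6 + 8 + 8 + 13 = 35 ≤ 36, expected clicks 14 + 18 + 17 + 18 = 67.
slot 8 + slot 5 + slot 7 + slot 2: cost 2 + 8 + 8 + 13 = 31 ≤ 36, expected clicks 2 + 18 + 17 + 18 = 55.
Best is slot 4, slot 5, slot 7, and slot 2 with total expected clicks 67.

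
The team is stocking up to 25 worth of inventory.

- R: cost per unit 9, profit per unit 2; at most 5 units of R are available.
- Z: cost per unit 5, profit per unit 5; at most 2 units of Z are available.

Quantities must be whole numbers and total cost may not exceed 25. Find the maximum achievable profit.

12

2×Z: cost 10 ≤ 25, profit 2·5 = 10.
1×R and 2×Z: cost 19 ≤ 25, profit 1·2 + 2·5 = 12.
Best is 12.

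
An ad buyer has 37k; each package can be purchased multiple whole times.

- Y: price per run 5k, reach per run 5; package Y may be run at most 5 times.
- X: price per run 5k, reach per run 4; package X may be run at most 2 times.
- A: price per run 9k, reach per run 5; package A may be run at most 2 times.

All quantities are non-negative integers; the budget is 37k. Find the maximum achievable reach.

33

Take 5×Y and 2×X: price 35 ≤ 37, reach 5·5 + 2·4 = 33.
Y has the best ratio (5/5) and is taken to its limit of 5; remaining capacity is filled optimally with the others.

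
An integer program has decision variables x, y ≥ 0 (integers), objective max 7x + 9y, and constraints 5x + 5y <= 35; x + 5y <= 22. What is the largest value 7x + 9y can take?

55

(x,y)=(4,3): 5·4+5·3=35≤35, 1·4+5·3=19≤22, objective 55.
(x,y)=(5,2): 5·5+5·2=35≤35, 1·5+5·2=15≤22, objective 53.
Maximum is 55 at (x,y)=(4,3).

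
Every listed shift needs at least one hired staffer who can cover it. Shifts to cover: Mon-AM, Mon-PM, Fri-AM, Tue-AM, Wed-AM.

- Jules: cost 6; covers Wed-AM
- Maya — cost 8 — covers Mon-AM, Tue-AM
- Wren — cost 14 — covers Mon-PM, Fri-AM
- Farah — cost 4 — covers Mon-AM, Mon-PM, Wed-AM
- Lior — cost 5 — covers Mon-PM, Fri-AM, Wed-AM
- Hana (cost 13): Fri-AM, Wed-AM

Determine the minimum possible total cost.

13

The greedy cost-per-new-shift heuristic would pick Farah, Lior, and Maya for 17, but a cheaper cover exists.
Choose Maya and Lior: together they cover Mon-AM, Mon-PM, Fri-AM, Tue-AM, Wed-AM — every shift.
Total cost: 8 + 5 = 13.
No cover costs less than 13.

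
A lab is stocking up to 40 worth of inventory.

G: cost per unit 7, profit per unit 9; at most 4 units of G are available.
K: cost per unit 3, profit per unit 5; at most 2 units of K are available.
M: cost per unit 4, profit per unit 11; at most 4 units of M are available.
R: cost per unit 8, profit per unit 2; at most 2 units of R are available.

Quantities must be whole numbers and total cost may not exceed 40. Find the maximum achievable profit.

M has the best ratio (11/4); taking only M gives at most 4×11 = 44 (stopped by the supply cap of 4).
Mixing does better — 3×G, 1×K, and 4×M: cost 40 ≤ 40, profit 3·9 + 1·5 + 4·11 = 76.

76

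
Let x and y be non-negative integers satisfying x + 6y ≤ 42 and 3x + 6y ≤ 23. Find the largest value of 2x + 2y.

14

Relaxing integrality, the LP optimum is 15.33 at (x,y) = (7.67, 0), which is not an integer point.
(x,y)=(7,0): 1·7+6·0=7≤42, 3·7+6·0=21≤23, objective 14.
(x,y)=(6,0): 1·6+6·0=6≤42, 3·6+6·0=18≤23, objective 12.
The best lattice point is (7,0), giving 14.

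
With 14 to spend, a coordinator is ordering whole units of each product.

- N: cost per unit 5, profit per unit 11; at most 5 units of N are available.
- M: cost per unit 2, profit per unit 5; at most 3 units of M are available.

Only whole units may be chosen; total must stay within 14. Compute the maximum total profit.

This is a bounded integer knapsack.
M has the best ratio (5/2); taking only M gives at most 3×5 = 15 (stopped by the supply cap of 3).
Mixing does better — 2×N and 2×M: cost 14 ≤ 14, profit 2·11 + 2·5 = 32.

32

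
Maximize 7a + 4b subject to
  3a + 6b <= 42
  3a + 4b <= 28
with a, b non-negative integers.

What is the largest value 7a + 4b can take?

63

The continuous relaxation peaks at (9.33, 0) with value 65.33; rounding to a feasible lattice point costs some objective.
(a,b)=(9,0): 3·9+6·0=27≤42, 3·9+4·0=27≤28, objective 63.
(a,b)=(8,1): 3·8+6·1=30≤42, 3·8+4·1=28≤28, objective 60.
No feasible integer point exceeds 63.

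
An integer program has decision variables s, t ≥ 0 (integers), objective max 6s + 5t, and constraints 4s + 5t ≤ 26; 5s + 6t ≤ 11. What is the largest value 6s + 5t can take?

12

Relaxing integrality, the LP optimum is 13.20 at (s,t) = (2.2, 0), which is not an integer point.
(s,t)=(2,0): 4·2+5·0=8≤26, 5·2+6·0=10≤11, objective 12.
(s,t)=(1,1): 4·1+5·1=9≤26, 5·1+6·1=11≤11, objective 11.
(s,t)=(1,0): 4·1+5·0=4≤26, 5·1+6·0=5≤11, objective 6.
The best lattice point is (2,0), giving 12.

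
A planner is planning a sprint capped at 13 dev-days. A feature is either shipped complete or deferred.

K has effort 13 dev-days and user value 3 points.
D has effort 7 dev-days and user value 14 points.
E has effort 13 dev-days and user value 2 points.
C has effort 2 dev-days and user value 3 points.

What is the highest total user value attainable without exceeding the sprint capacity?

Allowing fractional choices, the relaxed optimum would be about 17.9, but features are indivisible.
C: effort 2 ≤ 13, user value 3.
D: effort 7 ≤ 13, user value 14.
D + C: effort 7 + 2 = 9 ≤ 13, user value 14 + 3 = 17.
Best is D and C with total user value 17.

17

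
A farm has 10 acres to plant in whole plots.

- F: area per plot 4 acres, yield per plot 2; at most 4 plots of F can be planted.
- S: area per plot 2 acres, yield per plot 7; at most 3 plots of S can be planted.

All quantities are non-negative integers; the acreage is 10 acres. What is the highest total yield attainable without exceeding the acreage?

23

This is a bounded integer knapsack.
Take 1×F and 3×S: area 10 ≤ 10, yield 1·2 + 3·7 = 23.
S has the best ratio (7/2) and is taken to its limit of 3; remaining capacity is filled optimally with the others.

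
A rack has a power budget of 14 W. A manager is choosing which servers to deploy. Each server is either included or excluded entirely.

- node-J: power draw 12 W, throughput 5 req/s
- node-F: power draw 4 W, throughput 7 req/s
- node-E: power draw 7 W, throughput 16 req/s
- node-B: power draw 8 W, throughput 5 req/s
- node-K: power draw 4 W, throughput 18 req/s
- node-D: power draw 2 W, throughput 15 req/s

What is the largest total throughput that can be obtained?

This is an integer program with binary decision variables.
Take node-E, node-K, and node-D: power draw 7 + 4 + 2 = 13 ≤ 14, throughput 16 + 18 + 15 = 49.
No other feasible combination does better.

49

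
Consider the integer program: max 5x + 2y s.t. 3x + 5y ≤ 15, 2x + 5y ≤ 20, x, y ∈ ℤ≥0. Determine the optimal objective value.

25

(x,y)=(5,0): 3·5+5·0=15≤15, 2·5+5·0=10≤20, objective 25.
(x,y)=(4,0): 3·4+5·0=12≤15, 2·4+5·0=8≤20, objective 20.
The best lattice point is (5,0), giving 25.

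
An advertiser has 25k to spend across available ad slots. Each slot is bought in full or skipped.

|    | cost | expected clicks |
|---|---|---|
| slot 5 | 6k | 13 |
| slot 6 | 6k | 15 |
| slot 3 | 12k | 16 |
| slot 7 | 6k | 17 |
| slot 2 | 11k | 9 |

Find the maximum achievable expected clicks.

slot 6 + slot 3 + slot 7: cost 6 + 12 + 6 = 24 ≤ 25, expected clicks 15 + 16 + 17 = 48.
slot 5 + slot 3 + slot 7: cost 6 + 12 + 6 = 24 ≤ 25, expected clicks 13 + 16 + 17 = 46.
Best is slot 6, slot 3, and slot 7 with total expected clicks 48.

48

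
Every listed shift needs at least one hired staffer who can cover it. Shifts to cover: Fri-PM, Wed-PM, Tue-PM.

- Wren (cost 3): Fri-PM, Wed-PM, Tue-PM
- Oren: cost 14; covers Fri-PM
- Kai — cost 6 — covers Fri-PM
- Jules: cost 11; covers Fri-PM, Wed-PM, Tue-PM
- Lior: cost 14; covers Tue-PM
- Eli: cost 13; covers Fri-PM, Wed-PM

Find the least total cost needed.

Wren alone covers Fri-PM, Wed-PM, Tue-PM — every shift.
Total cost: 3.
No cover costs less than 3.

3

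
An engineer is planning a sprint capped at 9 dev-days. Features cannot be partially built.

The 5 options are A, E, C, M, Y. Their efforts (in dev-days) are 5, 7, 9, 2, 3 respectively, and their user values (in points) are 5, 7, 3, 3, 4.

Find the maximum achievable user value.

10

Take E and M: effort 7 + 2 = 9 ≤ 9, user value 7 + 3 = 10.
No other feasible combination does better.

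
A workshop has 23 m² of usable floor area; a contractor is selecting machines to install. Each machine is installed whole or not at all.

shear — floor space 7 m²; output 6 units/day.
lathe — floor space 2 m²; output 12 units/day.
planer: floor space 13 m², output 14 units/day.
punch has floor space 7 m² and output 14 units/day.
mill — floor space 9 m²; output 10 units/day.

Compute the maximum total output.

shear + lathe + punch: floor space 7 + 2 + 7 = 16 ≤ 23, output 6 + 12 + 14 = 32.
lathe + punch + mill: floor space 2 + 7 + 9 = 18 ≤ 23, output 12 + 14 + 10 = 36.
lathe + planer + punch: floor space 2 + 13 + 7 = 22 ≤ 23, output 12 + 14 + 14 = 40.
Best is lathe, planer, and punch with total output 40.

40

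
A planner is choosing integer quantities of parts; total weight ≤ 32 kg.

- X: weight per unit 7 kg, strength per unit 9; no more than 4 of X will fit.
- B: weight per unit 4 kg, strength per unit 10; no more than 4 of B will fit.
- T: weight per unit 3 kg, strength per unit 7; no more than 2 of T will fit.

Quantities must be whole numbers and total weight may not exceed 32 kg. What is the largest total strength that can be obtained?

This is a bounded integer knapsack.
1×X, 4×B, and 2×T: weight 29 ≤ 32, strength 1·9 + 4·10 + 2·7 = 63.
2×X, 3×B, and 2×T: weight 32 ≤ 32, strength 2·9 + 3·10 + 2·7 = 62.
Best is 63.

63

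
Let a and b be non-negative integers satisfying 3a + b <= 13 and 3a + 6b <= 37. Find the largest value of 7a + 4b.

Relaxing integrality, the LP optimum is 38.33 at (a,b) = (2.73, 4.8), which is not an integer point.
(a,b)=(3,4): 3·3+1·4=13≤13, 3·3+6·4=33≤37, objective 37.
(a,b)=(2,5): 3·2+1·5=11≤13, 3·2+6·5=36≤37, objective 34.
(a,b)=(3,3): 3·3+1·3=12≤13, 3·3+6·3=27≤37, objective 33.
The best lattice point is (3,4), giving 37.

37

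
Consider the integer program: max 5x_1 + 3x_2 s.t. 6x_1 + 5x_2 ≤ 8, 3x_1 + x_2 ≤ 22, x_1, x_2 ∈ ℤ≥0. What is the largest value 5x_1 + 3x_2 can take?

The continuous relaxation peaks at (1.33, 0) with value 6.67; rounding to a feasible lattice point costs some objective.
(x_1,x_2)=(1,0): 6·1+5·0=6≤8, 3·1+1·0=3≤22, objective 5.
(x_1,x_2)=(0,1): 6·0+5·1=5≤8, 3·0+1·1=1≤22, objective 3.
(x_1,x_2)=(0,0): 6·0+5·0=0≤8, 3·0+1·0=0≤22, objective 0.
Maximum is 5 at (x_1,x_2)=(1,0).

5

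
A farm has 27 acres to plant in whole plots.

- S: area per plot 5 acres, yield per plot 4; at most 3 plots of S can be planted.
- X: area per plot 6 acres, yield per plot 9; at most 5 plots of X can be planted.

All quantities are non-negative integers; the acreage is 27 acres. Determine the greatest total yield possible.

This is a bounded integer knapsack.
4×X: area 24 ≤ 27, yield 4·9 = 36.
1×S and 3×X: area 23 ≤ 27, yield 1·4 + 3·9 = 31.
Best is 36.

36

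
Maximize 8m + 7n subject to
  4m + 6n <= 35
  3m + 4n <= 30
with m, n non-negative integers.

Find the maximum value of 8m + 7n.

(m,n)=(8,0): 4·8+6·0=32≤35, 3·8+4·0=24≤30, objective 64.
(m,n)=(7,1): 4·7+6·1=34≤35, 3·7+4·1=25≤30, objective 63.
(m,n)=(7,0): 4·7+6·0=28≤35, 3·7+4·0=21≤30, objective 56.
Maximum is 64 at (m,n)=(8,0).

64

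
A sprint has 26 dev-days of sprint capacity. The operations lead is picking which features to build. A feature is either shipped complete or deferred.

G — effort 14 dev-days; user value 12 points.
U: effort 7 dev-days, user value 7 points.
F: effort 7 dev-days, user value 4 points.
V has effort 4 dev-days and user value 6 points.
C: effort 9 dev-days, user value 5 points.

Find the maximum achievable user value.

Take G, U, and V: effort 14 + 7 + 4 = 25 ≤ 26, user value 12 + 7 + 6 = 25.
No other feasible combination does better.

25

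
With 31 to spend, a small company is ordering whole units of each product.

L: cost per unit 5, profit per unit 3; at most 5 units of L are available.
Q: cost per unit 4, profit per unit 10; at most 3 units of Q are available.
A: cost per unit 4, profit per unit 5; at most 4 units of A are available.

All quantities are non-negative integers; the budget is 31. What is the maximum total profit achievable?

Take 3×Q and 4×A: cost 28 ≤ 31, profit 3·10 + 4·5 = 50.
Q has the best ratio (10/4) and is taken to its limit of 3; remaining capacity is filled optimally with the others.

50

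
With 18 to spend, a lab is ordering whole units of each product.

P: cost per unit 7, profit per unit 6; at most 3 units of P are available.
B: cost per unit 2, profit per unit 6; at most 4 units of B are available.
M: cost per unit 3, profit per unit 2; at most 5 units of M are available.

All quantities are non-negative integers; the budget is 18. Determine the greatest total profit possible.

Take 1×P, 4×B, and 1×M: cost 18 ≤ 18, profit 1·6 + 4·6 + 1·2 = 32.
B has the best ratio (6/2) and is taken to its limit of 4; remaining capacity is filled optimally with the others.

32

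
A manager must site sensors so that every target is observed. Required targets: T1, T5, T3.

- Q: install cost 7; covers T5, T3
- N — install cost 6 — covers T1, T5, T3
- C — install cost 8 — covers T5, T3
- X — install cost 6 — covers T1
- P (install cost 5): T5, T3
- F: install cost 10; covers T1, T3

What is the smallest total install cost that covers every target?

N alone covers T1, T5, T3 — every target.
Total install cost: 6.

6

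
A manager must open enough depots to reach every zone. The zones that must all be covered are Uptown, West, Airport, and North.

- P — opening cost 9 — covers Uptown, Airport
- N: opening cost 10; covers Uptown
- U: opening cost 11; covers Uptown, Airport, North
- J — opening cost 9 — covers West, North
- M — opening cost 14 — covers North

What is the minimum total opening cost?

18

The greedy cost-per-new-zone heuristic would pick U and J for 20, but a cheaper cover exists.
Choose P and J: together they cover Uptown, West, Airport, North — every zone.
Total opening cost: 9 + 9 = 18.
No cover costs less than 18.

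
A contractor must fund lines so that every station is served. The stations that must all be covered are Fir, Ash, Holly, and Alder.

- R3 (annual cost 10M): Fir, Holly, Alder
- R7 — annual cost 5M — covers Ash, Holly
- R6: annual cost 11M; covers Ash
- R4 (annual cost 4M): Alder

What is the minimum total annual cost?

This is a weighted set-cover instance.
Choose R3 and R7: together they cover Fir, Ash, Holly, Alder — every station.
Total annual cost: 10 + 5 = 15.

15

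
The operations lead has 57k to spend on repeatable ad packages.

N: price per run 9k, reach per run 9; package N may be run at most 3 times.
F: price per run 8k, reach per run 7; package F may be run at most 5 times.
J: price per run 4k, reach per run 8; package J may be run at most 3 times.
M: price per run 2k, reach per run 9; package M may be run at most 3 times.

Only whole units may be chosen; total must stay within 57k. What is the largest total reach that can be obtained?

M has the best ratio (9/2); taking only M gives at most 3×9 = 27 (stopped by the supply cap of 3).
Mixing does better — 3×N, 1×F, 3×J, and 3×M: price 53 ≤ 57, reach 3·9 + 1·7 + 3·8 + 3·9 = 85.

85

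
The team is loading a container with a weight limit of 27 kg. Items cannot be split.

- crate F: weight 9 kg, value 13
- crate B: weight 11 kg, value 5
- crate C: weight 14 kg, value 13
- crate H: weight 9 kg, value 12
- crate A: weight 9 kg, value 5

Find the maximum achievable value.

Treat it as a binary knapsack problem.
Allowing fractional choices, the relaxed optimum would be about 33.4, but items are indivisible.
crate F + crate H: weight 9 + 9 = 18 ≤ 27, value 13 + 12 = 25.
crate F + crate C: weight 9 + 14 = 23 ≤ 27, value 13 + 13 = 26.
crate F + crate H + crate A: weight 9 + 9 + 9 = 27 ≤ 27, value 13 + 12 + 5 = 30.
Best is crate F, crate H, and crate A with total value 30.

30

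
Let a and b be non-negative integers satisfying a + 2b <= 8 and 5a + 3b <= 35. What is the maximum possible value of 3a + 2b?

(a,b)=(7,0): 1·7+2·0=7≤8, 5·7+3·0=35≤35, objective 21.
(a,b)=(6,1): 1·6+2·1=8≤8, 5·6+3·1=33≤35, objective 20.
(a,b)=(6,0): 1·6+2·0=6≤8, 5·6+3·0=30≤35, objective 18.
Maximum is 21 at (a,b)=(7,0).

21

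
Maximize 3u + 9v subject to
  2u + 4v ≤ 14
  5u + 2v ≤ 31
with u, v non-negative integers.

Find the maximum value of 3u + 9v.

30

The continuous relaxation peaks at (0, 3.5) with value 31.50; rounding to a feasible lattice point costs some objective.
(u,v)=(1,3): 2·1+4·3=14≤14, 5·1+2·3=11≤31, objective 30.
(u,v)=(0,3): 2·0+4·3=12≤14, 5·0+2·3=6≤31, objective 27.
(u,v)=(2,2): 2·2+4·2=12≤14, 5·2+2·2=14≤31, objective 24.
The best lattice point is (1,3), giving 30.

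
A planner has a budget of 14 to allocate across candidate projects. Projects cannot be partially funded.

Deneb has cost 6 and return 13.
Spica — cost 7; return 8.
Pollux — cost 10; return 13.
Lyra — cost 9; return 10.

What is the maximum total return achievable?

21

Treat it as a binary knapsack problem.
Pollux: cost 10 ≤ 14, return 13.
Deneb: cost 6 ≤ 14, return 13.
Deneb + Spica: cost 6 + 7 = 13 ≤ 14, return 13 + 8 = 21.
Best is Deneb and Spica with total return 21.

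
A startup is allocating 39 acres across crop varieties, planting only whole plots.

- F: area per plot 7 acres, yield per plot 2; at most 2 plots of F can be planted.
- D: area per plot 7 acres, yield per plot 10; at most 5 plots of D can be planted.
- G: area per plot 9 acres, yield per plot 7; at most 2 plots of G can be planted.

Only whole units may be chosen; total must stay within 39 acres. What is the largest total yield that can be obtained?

This is a bounded integer knapsack.
Take 5×D: area 35 ≤ 39, yield 5·10 = 50.
D has the best ratio (10/7) and is taken to its limit of 5; remaining capacity is filled optimally with the others.

50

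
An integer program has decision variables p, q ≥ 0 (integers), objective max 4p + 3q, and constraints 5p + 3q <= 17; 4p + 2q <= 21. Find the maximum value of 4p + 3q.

Relaxing integrality, the LP optimum is 17.00 at (p,q) = (0, 5.67), which is not an integer point.
(p,q)=(1,4): 5·1+3·4=17≤17, 4·1+2·4=12≤21, objective 16.
(p,q)=(0,5): 5·0+3·5=15≤17, 4·0+2·5=10≤21, objective 15.
(p,q)=(1,3): 5·1+3·3=14≤17, 4·1+2·3=10≤21, objective 13.
The best lattice point is (1,4), giving 16.

16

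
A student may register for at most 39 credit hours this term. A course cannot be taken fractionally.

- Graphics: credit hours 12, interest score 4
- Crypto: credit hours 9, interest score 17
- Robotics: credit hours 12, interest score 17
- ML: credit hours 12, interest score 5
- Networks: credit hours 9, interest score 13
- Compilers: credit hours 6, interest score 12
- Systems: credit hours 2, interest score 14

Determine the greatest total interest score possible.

73

Treat it as a binary knapsack problem.
Take Crypto, Robotics, Networks, Compilers, and Systems: credit hours 9 + 12 + 9 + 6 + 2 = 38 ≤ 39, interest score 17 + 17 + 13 + 12 + 14 = 73.
No other feasible combination does better.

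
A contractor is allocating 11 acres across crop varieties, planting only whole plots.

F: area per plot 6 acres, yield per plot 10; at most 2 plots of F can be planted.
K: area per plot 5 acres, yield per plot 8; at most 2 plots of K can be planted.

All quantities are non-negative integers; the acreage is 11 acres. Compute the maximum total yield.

18

Take 1×F and 1×K: area 11 ≤ 11, yield 1·10 + 1·8 = 18.
No other integer combination yields more.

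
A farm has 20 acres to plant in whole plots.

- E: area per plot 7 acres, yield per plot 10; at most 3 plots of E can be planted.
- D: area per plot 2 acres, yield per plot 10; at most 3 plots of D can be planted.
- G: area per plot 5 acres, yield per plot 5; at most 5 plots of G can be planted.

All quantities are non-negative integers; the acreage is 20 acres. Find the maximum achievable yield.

50

1×E, 3×D, and 1×G: area 18 ≤ 20, yield 1·10 + 3·10 + 1·5 = 45.
2×E and 3×D: area 20 ≤ 20, yield 2·10 + 3·10 = 50.
Best is 50.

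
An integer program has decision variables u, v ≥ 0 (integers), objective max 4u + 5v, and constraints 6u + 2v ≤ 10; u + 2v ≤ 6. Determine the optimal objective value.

The continuous relaxation peaks at (0.8, 2.6) with value 16.20; rounding to a feasible lattice point costs some objective.
(u,v)=(0,3): 6·0+2·3=6≤10, 1·0+2·3=6≤6, objective 15.
(u,v)=(1,2): 6·1+2·2=10≤10, 1·1+2·2=5≤6, objective 14.
(u,v)=(0,2): 6·0+2·2=4≤10, 1·0+2·2=4≤6, objective 10.
Maximum is 15 at (u,v)=(0,3).

15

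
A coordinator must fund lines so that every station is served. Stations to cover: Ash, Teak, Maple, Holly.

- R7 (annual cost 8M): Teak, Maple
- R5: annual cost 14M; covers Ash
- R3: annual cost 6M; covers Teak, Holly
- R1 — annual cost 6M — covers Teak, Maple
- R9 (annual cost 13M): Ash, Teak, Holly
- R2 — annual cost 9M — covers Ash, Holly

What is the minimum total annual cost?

15

Choose R1 and R2: together they cover Ash, Teak, Maple, Holly — every station.
Total annual cost: 6 + 9 = 15.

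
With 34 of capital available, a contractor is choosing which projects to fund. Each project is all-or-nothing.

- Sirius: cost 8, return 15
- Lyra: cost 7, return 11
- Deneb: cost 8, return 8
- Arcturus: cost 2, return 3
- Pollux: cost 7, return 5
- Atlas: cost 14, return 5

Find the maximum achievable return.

42

Allowing fractional choices, the relaxed optimum would be about 42.7, but projects are indivisible.
Sirius + Lyra + Deneb + Pollux: cost 8 + 7 + 8 + 7 = 30 ≤ 34, return 15 + 11 + 8 + 5 = 39.
Sirius + Lyra + Deneb + Arcturus + Pollux: cost 8 + 7 + 8 + 2 + 7 = 32 ≤ 34, return 15 + 11 + 8 + 3 + 5 = 42.
Sirius + Lyra + Deneb + Arcturus: cost 8 + 7 + 8 + 2 = 25 ≤ 34, return 15 + 11 + 8 + 3 = 37.
Best is Sirius, Lyra, Deneb, Arcturus, and Pollux with total return 42.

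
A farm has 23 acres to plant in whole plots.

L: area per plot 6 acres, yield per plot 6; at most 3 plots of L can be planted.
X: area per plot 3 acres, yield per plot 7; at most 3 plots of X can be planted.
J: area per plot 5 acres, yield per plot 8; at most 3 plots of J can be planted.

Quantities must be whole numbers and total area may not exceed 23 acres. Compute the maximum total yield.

Take 2×X and 3×J: area 21 ≤ 23, yield 2·7 + 3·8 = 38.
No other integer combination yields more.

38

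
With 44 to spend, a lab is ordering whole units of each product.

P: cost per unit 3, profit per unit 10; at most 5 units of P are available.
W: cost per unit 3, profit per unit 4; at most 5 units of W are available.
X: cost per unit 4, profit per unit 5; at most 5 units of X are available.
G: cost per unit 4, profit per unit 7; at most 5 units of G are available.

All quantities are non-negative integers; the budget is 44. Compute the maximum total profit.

5×P, 3×W, and 5×G: cost 44 ≤ 44, profit 5·10 + 3·4 + 5·7 = 97.
5×P, 2×X, and 5×G: cost 43 ≤ 44, profit 5·10 + 2·5 + 5·7 = 95.
Best is 97.

97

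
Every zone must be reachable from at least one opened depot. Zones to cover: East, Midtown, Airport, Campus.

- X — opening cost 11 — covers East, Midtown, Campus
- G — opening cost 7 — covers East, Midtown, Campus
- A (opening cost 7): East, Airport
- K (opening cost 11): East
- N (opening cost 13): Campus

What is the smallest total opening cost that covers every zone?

14

Choose G and A: together they cover East, Midtown, Airport, Campus — every zone.
Total opening cost: 7 + 7 = 14.
No cover costs less than 14.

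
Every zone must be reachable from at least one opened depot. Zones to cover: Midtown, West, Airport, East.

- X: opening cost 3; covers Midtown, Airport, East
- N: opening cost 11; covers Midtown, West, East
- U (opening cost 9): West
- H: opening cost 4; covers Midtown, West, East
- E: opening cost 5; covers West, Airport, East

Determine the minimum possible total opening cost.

7

Choose X and H: together they cover Midtown, West, Airport, East — every zone.
Total opening cost: 3 + 4 = 7.
No cover costs less than 7.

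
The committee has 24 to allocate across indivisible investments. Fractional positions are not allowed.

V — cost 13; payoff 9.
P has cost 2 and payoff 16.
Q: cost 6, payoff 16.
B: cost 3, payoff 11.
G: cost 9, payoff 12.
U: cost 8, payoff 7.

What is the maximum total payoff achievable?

Take P, Q, B, and G: cost 2 + 6 + 3 + 9 = 20 ≤ 24, payoff 16 + 16 + 11 + 12 = 55.
No other feasible combination does better.

55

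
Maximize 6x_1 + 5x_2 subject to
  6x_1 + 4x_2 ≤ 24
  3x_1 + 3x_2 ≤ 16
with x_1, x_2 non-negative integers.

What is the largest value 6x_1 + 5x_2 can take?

27

(x_1,x_2)=(2,3) is feasible, giving 27.
(x_1,x_2)=(1,4) is feasible, giving 26.
(x_1,x_2)=(0,5) is feasible, giving 25.
No feasible integer point exceeds 27.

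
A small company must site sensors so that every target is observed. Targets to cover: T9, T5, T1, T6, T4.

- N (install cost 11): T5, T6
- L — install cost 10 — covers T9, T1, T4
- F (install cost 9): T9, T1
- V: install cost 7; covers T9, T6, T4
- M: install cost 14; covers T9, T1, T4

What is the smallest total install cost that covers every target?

This is a weighted set-cover instance.
The greedy cost-per-new-target heuristic would pick V, F, and N for 27, but a cheaper cover exists.
Choose N and L: together they cover T9, T5, T1, T6, T4 — every target.
Total install cost: 11 + 10 = 21.
No cover costs less than 21.

21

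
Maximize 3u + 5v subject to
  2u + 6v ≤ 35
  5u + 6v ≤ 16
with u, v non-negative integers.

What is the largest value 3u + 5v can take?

The continuous relaxation peaks at (0, 2.67) with value 13.33; rounding to a feasible lattice point costs some objective.
(u,v)=(2,1) is feasible, giving 11.
(u,v)=(0,2) is feasible, giving 10.
(u,v)=(3,0) is feasible, giving 9.
The best lattice point is (2,1), giving 11.

11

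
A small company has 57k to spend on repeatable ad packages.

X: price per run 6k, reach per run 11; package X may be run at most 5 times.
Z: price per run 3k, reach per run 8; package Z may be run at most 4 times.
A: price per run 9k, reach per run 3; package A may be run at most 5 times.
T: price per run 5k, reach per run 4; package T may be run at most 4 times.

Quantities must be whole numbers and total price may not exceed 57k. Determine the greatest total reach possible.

99

Z has the best ratio (8/3); taking only Z gives at most 4×8 = 32 (stopped by the supply cap of 4).
Mixing does better — 5×X, 4×Z, and 3×T: price 57 ≤ 57, reach 5·11 + 4·8 + 3·4 = 99.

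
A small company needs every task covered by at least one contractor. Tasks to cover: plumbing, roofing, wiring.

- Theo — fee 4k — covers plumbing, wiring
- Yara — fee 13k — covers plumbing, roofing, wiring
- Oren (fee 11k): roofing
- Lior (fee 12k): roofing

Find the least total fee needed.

The greedy cost-per-new-task heuristic would pick Theo and Oren for 15, but a cheaper cover exists.
Yara alone covers plumbing, roofing, wiring — every task.
Total fee: 13.
No cover costs less than 13.

13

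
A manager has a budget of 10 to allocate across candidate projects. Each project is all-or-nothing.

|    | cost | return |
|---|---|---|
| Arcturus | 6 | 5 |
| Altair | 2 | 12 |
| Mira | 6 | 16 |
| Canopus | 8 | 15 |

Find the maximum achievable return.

Allowing fractional choices, the relaxed optimum would be about 31.8, but projects are indivisible.
Altair + Mira: cost 2 + 6 = 8 ≤ 10, return 12 + 16 = 28.
Arcturus + Altair: cost 6 + 2 = 8 ≤ 10, return 5 + 12 = 17.
Altair + Canopus: cost 2 + 8 = 10 ≤ 10, return 12 + 15 = 27.
Best is Altair and Mira with total return 28.

28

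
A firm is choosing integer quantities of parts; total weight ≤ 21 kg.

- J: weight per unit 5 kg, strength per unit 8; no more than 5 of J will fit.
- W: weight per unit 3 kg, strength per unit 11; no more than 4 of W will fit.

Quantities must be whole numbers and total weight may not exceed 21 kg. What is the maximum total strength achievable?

This is a bounded integer knapsack.
W has the best ratio (11/3); taking only W gives at most 4×11 = 44 (stopped by the supply cap of 4).
Mixing does better — 1×J and 4×W: weight 17 ≤ 21, strength 1·8 + 4·11 = 52.

52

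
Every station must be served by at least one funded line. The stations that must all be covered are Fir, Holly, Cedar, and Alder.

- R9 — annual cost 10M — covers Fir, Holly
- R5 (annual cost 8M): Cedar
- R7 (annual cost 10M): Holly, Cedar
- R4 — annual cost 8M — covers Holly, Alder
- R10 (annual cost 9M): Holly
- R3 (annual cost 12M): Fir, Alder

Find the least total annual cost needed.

The greedy cost-per-new-station heuristic would pick R4, R5, and R9 for 26, but a cheaper cover exists.
Choose R7 and R3: together they cover Fir, Holly, Cedar, Alder — every station.
Total annual cost: 10 + 12 = 22.
No cover costs less than 22.

22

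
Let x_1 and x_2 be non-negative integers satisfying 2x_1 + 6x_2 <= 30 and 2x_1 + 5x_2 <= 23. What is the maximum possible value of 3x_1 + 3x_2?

33

(x_1,x_2)=(11,0): 2·11+6·0=22≤30, 2·11+5·0=22≤23, objective 33.
(x_1,x_2)=(10,0): 2·10+6·0=20≤30, 2·10+5·0=20≤23, objective 30.
The best lattice point is (11,0), giving 33.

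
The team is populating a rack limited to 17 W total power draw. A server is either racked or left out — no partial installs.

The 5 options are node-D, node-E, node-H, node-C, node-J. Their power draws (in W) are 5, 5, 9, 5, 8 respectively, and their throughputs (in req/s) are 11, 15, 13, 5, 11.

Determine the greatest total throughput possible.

31

This is a 0-1 knapsack instance.
Allowing fractional choices, the relaxed optimum would be about 36.1, but servers are indivisible.
node-D + node-E + node-C: power draw 5 + 5 + 5 = 15 ≤ 17, throughput 11 + 15 + 5 = 31.
node-E + node-H: power draw 5 + 9 = 14 ≤ 17, throughput 15 + 13 = 28.
node-D + node-E: power draw 5 + 5 = 10 ≤ 17, throughput 11 + 15 = 26.
Best is node-D, node-E, and node-C with total throughput 31.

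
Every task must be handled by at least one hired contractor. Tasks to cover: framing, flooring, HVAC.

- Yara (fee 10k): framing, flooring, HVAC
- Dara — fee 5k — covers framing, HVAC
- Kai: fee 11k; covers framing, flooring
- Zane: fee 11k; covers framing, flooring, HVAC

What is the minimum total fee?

The greedy cost-per-new-task heuristic would pick Dara and Yara for 15, but a cheaper cover exists.
Yara alone covers framing, flooring, HVAC — every task.
Total fee: 10.
No cover costs less than 10.

10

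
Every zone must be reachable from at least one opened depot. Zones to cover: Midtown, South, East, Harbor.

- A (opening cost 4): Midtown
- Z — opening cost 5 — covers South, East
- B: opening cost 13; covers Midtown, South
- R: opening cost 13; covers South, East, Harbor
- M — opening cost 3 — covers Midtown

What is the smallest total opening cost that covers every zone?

16

Choose R and M: together they cover Midtown, South, East, Harbor — every zone.
Total opening cost: 13 + 3 = 16.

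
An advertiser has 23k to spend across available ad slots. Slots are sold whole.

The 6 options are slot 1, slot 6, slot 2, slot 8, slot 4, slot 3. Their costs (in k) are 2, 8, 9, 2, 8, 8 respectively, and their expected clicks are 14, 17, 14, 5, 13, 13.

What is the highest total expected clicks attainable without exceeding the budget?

Allowing fractional choices, the relaxed optimum would be about 53.9, but ad slots are indivisible.
slot 1 + slot 6 + slot 8 + slot 4: cost 2 + 8 + 2 + 8 = 20 ≤ 23, expected clicks 14 + 17 + 5 + 13 = 49.
slot 1 + slot 6 + slot 2 + slot 8: cost 2 + 8 + 9 + 2 = 21 ≤ 23, expected clicks 14 + 17 + 14 + 5 = 50.
Best is slot 1, slot 6, slot 2, and slot 8 with total expected clicks 50.

50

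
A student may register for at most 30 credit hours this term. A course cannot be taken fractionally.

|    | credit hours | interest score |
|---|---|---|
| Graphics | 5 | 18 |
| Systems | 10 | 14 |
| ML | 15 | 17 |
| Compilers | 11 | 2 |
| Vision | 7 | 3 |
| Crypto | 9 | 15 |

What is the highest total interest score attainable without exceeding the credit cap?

Allowing fractional choices, the relaxed optimum would be about 53.8, but courses are indivisible.
Graphics + Systems + ML: credit hours 5 + 10 + 15 = 30 ≤ 30, interest score 18 + 14 + 17 = 49.
Graphics + ML + Crypto: credit hours 5 + 15 + 9 = 29 ≤ 30, interest score 18 + 17 + 15 = 50.
Best is Graphics, ML, and Crypto with total interest score 50.

50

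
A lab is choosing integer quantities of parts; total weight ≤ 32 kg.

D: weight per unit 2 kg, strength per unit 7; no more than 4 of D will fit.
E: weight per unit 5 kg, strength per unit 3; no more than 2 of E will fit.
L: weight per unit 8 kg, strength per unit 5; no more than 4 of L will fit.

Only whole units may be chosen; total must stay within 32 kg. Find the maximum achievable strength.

This is a bounded integer knapsack.
4×D and 3×L: weight 32 ≤ 32, strength 4·7 + 3·5 = 43.
4×D, 1×E, and 2×L: weight 29 ≤ 32, strength 4·7 + 1·3 + 2·5 = 41.
Best is 43.

43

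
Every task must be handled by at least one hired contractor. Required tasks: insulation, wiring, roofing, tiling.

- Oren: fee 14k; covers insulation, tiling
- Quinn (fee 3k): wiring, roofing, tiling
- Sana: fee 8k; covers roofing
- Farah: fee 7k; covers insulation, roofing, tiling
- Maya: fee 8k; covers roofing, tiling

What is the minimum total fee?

This is a weighted set-cover instance.
Choose Quinn and Farah: together they cover insulation, wiring, roofing, tiling — every task.
Total fee: 3 + 7 = 10.
No cover costs less than 10.

10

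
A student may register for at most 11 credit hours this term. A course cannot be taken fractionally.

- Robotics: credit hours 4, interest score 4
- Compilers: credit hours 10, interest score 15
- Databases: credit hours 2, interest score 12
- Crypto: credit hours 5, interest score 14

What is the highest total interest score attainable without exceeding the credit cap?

30

Robotics + Crypto: credit hours 4 + 5 = 9 ≤ 11, interest score 4 + 14 = 18.
Robotics + Databases + Crypto: credit hours 4 + 2 + 5 = 11 ≤ 11, interest score 4 + 12 + 14 = 30.
Databases + Crypto: credit hours 2 + 5 = 7 ≤ 11, interest score 12 + 14 = 26.
Best is Robotics, Databases, and Crypto with total interest score 30.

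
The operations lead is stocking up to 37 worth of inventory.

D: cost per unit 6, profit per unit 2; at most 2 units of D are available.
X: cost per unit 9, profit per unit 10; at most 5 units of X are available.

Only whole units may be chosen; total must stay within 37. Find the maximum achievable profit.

40

This is a bounded integer knapsack.
1×D and 3×X: cost 33 ≤ 37, profit 1·2 + 3·10 = 32.
4×X: cost 36 ≤ 37, profit 4·10 = 40.
Best is 40.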